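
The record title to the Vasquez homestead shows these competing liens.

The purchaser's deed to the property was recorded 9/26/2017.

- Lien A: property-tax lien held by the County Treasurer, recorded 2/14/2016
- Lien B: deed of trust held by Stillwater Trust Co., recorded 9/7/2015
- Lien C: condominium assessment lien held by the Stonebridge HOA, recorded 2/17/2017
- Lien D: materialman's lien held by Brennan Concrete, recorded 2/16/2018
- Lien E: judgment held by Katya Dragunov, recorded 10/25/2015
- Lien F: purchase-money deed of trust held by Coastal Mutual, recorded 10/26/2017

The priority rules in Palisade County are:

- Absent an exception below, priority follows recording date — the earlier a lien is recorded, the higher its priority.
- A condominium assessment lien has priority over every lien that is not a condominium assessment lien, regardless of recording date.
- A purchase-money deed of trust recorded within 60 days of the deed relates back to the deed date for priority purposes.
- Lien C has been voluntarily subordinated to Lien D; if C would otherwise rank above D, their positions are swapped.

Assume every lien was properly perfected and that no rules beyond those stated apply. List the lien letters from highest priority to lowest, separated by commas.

First, effective dates: F was recorded within the 60-day window, so its effective date is the deed date 9/26/2017.
C, as a condominium assessment lien, has superpriority and ranks first.
The other liens, earliest effective date first: B (9/7/2015), E (10/25/2015), A (2/14/2016), F (9/26/2017), D (2/16/2018).
C would otherwise be senior to D, so under the subordination agreement C and D exchange positions.

D, B, E, A, F, C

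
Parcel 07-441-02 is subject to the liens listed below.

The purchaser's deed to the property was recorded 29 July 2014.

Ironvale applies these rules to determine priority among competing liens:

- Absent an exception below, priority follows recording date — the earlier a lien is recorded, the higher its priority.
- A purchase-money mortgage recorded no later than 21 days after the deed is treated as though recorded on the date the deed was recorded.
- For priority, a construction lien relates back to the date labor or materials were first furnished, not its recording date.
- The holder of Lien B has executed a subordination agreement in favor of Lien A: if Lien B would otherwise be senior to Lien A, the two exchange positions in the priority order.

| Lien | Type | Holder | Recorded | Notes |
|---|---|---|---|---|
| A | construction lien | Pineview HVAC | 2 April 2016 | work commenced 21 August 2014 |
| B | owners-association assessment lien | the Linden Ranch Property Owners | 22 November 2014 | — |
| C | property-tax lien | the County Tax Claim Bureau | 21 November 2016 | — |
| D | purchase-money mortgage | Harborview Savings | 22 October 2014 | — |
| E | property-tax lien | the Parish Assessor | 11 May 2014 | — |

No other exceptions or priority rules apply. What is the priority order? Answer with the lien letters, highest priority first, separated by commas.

Effective dates: A relates back to 21 August 2014 (work commenced); D missed the 21-day window (85 days after the deed), so its recording date stands.
Sorted by effective date: E (11 May 2014), A (21 August 2014), D (22 October 2014), B (22 November 2014), C (21 November 2016).
B is already junior to A, so the subordination agreement changes nothing.

E, A, D, B, C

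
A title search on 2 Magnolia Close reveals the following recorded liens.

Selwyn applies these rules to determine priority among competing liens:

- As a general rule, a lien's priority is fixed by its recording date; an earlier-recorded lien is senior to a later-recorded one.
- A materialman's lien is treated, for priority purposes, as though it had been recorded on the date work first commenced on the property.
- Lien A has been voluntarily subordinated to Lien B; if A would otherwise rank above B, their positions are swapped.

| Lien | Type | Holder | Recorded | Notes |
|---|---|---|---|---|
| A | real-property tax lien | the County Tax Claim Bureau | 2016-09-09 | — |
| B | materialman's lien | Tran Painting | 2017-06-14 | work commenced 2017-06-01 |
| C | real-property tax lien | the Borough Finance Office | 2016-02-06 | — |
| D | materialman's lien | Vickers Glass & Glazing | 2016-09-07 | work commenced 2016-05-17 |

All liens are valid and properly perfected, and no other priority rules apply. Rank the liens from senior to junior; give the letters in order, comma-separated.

C, D, B, A

First, effective dates: B is treated as recorded 2017-06-01, the work-commencement date; D's effective date is 2016-05-17, when work began.
Sorted by effective date: C (2016-02-06), D (2016-05-17), A (2016-09-09), B (2017-06-01).
Because A would otherwise rank above B, the subordination swaps them.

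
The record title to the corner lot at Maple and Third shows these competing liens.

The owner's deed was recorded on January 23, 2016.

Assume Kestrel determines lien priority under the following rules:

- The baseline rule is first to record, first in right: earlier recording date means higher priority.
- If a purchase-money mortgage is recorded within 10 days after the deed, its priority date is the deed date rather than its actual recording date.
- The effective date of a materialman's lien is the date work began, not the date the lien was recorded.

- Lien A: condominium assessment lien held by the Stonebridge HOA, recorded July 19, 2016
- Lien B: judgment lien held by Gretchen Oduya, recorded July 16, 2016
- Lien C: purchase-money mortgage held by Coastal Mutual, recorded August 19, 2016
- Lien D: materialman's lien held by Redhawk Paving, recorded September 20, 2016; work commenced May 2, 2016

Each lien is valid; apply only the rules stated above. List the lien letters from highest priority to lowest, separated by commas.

Effective dates: C was recorded 209 days after the deed — beyond 10 days — so no relation-back applies; D is treated as recorded May 2, 2016, the work-commencement date.
Sorted by effective date: D (May 2, 2016), B (July 16, 2016), A (July 19, 2016), C (August 19, 2016).

D, B, A, C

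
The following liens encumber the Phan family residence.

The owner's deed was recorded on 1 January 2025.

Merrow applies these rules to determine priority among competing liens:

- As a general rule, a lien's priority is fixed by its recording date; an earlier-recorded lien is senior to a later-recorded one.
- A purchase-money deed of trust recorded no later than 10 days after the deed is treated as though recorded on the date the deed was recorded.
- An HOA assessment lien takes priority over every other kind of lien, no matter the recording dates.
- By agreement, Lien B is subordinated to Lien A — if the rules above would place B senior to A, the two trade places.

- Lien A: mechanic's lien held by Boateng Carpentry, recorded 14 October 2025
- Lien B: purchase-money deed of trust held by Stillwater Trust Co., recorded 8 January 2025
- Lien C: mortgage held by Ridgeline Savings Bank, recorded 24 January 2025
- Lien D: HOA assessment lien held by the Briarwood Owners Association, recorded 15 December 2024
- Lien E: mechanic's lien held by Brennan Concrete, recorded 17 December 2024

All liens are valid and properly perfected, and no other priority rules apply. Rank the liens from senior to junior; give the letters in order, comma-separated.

D, E, A, C, B

Effective dates after the stated exceptions: B's effective date is the deed date, 1 January 2025.
D is an HOA assessment lien, so it outranks all other liens regardless of date.
Remaining liens by effective date: E (17 December 2024), B (1 January 2025), C (24 January 2025), A (14 October 2025).
Because B would otherwise rank above A, the subordination swaps them.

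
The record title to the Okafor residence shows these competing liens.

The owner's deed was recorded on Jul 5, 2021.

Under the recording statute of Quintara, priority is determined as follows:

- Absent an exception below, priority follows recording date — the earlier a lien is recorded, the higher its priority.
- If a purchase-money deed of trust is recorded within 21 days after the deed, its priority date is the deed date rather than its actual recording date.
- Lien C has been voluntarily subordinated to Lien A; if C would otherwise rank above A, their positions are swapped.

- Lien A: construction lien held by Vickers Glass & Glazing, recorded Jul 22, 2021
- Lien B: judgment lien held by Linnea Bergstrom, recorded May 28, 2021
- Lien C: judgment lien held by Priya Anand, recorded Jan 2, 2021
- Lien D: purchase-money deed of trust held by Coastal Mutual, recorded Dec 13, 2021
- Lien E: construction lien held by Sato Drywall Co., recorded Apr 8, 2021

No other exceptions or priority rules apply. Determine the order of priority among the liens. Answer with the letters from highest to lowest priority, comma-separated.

A, E, B, C, D

Effective dates after the stated exceptions: D was recorded 161 days after the deed, outside the 21-day window, so it keeps its recording date.
By effective date: C (Jan 2, 2021), E (Apr 8, 2021), B (May 28, 2021), A (Jul 22, 2021), D (Dec 13, 2021).
C is senior to A before the subordination, so the two trade places.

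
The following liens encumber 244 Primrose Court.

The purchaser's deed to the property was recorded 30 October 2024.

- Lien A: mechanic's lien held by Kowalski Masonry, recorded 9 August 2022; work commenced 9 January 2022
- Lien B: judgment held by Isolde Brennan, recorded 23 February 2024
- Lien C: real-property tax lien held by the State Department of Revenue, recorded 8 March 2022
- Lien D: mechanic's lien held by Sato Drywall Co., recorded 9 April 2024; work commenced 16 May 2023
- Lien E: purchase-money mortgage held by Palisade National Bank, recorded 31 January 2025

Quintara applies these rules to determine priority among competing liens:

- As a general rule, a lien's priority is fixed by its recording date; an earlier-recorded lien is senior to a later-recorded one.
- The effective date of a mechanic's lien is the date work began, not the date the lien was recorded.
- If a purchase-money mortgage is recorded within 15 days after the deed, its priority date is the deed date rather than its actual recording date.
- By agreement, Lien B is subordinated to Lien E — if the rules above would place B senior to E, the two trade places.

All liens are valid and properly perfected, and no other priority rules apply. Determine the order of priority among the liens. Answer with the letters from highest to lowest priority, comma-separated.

Effective dates: A is treated as recorded 9 January 2022, the work-commencement date; D is treated as recorded 16 May 2023, the work-commencement date; E missed the 15-day window (93 days after the deed), so its recording date stands.
By effective date, earliest first: A (9 January 2022), C (8 March 2022), D (16 May 2023), B (23 February 2024), E (31 January 2025).
B is senior to E before the subordination, so the two trade places.

A, C, D, E, B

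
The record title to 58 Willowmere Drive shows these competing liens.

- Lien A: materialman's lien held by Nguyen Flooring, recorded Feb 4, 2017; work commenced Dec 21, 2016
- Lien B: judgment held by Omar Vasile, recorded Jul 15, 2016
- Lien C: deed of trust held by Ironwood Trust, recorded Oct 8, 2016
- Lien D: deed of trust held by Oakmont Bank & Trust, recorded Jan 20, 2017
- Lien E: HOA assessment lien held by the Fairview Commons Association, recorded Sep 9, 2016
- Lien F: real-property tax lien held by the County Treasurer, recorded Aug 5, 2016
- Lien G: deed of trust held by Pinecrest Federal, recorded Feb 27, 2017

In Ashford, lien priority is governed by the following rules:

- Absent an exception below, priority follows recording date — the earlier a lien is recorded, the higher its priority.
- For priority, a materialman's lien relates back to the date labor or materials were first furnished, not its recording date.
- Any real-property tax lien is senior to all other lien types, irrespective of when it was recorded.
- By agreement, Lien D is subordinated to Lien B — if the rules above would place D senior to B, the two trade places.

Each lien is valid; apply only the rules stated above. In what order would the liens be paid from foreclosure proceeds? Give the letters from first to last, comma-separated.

Effective dates after the stated exceptions: A relates back to Dec 21, 2016 (work commenced).
F is a real-property tax lien, so it outranks all other liens regardless of date.
Among the remaining liens, by effective date: B (Jul 15, 2016), E (Sep 9, 2016), C (Oct 8, 2016), A (Dec 21, 2016), D (Jan 20, 2017), G (Feb 27, 2017).
D is already junior to B, so the subordination agreement changes nothing.

F, B, E, C, A, D, G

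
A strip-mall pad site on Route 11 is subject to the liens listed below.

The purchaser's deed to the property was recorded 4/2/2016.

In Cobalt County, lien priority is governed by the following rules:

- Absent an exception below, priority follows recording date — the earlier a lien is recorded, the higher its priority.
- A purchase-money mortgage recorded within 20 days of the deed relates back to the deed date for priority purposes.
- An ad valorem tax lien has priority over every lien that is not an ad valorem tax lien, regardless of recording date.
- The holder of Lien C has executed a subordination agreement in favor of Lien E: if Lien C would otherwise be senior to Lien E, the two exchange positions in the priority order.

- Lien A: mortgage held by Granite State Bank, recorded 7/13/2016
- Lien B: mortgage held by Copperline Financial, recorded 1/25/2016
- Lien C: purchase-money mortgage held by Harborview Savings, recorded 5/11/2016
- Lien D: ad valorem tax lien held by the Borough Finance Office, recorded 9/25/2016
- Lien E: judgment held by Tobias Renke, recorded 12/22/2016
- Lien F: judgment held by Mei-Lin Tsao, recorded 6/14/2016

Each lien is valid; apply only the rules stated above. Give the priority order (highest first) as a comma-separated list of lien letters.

D, B, E, F, A, C

First, effective dates: C was recorded 39 days after the deed — beyond 20 days — so no relation-back applies.
As an ad valorem tax lien, D is senior to every other lien.
Ordering the rest by effective date: B (1/25/2016), C (5/11/2016), F (6/14/2016), A (7/13/2016), E (12/22/2016).
C would otherwise be senior to E, so under the subordination agreement C and E exchange positions.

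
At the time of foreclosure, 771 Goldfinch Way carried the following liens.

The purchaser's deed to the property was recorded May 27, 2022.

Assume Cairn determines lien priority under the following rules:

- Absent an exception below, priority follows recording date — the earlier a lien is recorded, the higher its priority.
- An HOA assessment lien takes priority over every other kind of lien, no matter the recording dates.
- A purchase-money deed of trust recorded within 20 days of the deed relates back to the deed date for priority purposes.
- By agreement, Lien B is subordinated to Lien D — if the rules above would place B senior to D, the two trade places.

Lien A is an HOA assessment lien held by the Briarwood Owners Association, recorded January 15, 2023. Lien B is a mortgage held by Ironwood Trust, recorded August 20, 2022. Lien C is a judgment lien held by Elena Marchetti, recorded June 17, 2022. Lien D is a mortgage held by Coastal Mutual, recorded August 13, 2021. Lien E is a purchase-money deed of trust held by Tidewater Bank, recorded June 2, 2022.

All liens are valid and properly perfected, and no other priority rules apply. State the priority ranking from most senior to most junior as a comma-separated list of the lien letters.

Adjusting effective dates: E's effective date is the deed date, May 27, 2022.
A is an HOA assessment lien, so it outranks all other liens regardless of date.
Ordering the rest by effective date: D (August 13, 2021), E (May 27, 2022), C (June 17, 2022), B (August 20, 2022).
B already ranks below D; the subordination has no effect.

A, D, E, C, B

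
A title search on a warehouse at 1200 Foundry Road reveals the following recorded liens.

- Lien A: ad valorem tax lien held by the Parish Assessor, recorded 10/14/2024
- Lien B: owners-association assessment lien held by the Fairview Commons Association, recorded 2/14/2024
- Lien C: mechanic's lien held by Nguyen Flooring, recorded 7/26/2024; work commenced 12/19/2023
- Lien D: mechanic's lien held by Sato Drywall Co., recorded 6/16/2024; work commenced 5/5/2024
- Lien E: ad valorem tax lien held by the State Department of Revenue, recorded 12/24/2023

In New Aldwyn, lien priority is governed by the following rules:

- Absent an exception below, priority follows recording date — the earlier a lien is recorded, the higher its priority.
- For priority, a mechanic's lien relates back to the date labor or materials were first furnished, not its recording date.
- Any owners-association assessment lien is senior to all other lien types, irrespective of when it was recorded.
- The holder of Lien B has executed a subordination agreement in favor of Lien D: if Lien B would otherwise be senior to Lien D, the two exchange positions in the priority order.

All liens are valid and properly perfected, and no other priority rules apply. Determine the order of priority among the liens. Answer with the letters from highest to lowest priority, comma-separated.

First, effective dates: C's effective date is 12/19/2023, when work began; D relates back to 5/5/2024 (work commenced).
B is an owners-association assessment lien and takes priority over every other lien.
Among the remaining liens, by effective date: C (12/19/2023), E (12/24/2023), D (5/5/2024), A (10/14/2024).
B is senior to D before the subordination, so the two trade places.

D, C, E, B, A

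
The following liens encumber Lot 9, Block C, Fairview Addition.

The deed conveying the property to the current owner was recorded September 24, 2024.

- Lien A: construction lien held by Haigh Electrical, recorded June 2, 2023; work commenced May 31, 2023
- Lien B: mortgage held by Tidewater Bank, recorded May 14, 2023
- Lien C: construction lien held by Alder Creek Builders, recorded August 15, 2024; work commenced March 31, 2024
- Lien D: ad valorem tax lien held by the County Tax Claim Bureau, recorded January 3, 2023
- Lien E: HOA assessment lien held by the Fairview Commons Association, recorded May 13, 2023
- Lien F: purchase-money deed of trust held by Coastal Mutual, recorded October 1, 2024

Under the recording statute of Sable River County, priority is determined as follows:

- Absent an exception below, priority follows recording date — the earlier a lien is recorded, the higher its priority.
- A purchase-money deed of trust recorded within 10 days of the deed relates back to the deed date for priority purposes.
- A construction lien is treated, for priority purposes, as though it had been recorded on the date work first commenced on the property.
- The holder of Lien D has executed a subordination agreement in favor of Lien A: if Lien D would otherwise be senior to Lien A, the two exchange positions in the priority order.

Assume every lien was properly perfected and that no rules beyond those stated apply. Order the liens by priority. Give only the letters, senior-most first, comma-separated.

A, E, B, D, C, F

Effective dates after the stated exceptions: A's effective date is May 31, 2023, when work began; C relates back to March 31, 2024 (work commenced); F relates back to the deed date September 24, 2024.
Sorted by effective date: D (January 3, 2023), E (May 13, 2023), B (May 14, 2023), A (May 31, 2023), C (March 31, 2024), F (September 24, 2024).
The subordination applies — D was senior to A — so D and A swap.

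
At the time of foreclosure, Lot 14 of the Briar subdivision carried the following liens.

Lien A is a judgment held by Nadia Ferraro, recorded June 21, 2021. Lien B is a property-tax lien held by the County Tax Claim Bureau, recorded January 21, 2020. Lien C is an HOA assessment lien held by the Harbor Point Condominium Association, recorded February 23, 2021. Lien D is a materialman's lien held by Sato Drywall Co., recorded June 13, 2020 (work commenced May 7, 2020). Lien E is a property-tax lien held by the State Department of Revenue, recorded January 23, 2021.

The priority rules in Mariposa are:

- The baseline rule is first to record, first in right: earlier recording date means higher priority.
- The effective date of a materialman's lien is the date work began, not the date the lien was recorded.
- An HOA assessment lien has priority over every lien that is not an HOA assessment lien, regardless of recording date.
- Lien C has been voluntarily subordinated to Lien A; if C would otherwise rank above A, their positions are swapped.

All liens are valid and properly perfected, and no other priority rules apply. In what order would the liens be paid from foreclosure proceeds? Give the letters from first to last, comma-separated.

Effective dates after the stated exceptions: D's effective date is May 7, 2020, when work began.
As an HOA assessment lien, C is senior to every other lien.
The other liens, earliest effective date first: B (January 21, 2020), D (May 7, 2020), E (January 23, 2021), A (June 21, 2021).
Because C would otherwise rank above A, the subordination swaps them.

A, B, D, E, C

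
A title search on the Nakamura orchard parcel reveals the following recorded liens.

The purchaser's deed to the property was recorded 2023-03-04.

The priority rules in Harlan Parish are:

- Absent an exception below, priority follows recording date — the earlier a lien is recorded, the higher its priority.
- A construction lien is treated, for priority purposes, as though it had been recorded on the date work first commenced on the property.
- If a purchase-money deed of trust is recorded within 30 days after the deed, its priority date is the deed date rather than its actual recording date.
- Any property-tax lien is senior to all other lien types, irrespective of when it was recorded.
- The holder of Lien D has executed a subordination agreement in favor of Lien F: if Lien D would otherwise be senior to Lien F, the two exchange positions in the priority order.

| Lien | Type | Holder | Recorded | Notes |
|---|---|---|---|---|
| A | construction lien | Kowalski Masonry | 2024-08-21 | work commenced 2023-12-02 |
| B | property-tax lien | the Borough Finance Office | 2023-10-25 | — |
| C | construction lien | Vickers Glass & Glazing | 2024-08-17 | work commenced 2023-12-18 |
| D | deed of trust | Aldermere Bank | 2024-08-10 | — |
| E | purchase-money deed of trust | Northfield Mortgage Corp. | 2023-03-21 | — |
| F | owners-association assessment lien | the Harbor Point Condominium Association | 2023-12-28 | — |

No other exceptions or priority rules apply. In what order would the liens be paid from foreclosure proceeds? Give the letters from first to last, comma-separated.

B, E, A, C, F, D

First, effective dates: A's effective date is 2023-12-02, when work began; C's effective date is 2023-12-18, when work began; E's effective date is the deed date, 2023-03-04.
B is a property-tax lien and takes priority over every other lien.
The other liens, earliest effective date first: E (2023-03-04), A (2023-12-02), C (2023-12-18), F (2023-12-28), D (2024-08-10).
Since D is not senior to F, the subordination leaves the order unchanged.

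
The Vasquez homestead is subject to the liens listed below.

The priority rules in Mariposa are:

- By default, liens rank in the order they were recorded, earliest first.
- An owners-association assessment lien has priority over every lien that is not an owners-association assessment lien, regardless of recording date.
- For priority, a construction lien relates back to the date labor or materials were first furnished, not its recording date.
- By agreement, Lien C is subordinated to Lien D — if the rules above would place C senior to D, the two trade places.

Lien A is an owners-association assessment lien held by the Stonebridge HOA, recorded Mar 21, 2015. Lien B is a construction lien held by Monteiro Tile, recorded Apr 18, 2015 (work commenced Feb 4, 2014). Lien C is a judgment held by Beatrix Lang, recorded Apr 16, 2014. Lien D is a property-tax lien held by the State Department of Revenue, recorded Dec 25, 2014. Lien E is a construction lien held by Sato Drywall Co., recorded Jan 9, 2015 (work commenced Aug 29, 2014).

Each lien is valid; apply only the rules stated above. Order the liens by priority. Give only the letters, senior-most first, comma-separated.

Effective dates after the stated exceptions: B's effective date is Feb 4, 2014, when work began; E's effective date is Aug 29, 2014, when work began.
As an owners-association assessment lien, A is senior to every other lien.
Ordering the rest by effective date: B (Feb 4, 2014), C (Apr 16, 2014), E (Aug 29, 2014), D (Dec 25, 2014).
C is senior to D before the subordination, so the two trade places.

A, B, D, E, C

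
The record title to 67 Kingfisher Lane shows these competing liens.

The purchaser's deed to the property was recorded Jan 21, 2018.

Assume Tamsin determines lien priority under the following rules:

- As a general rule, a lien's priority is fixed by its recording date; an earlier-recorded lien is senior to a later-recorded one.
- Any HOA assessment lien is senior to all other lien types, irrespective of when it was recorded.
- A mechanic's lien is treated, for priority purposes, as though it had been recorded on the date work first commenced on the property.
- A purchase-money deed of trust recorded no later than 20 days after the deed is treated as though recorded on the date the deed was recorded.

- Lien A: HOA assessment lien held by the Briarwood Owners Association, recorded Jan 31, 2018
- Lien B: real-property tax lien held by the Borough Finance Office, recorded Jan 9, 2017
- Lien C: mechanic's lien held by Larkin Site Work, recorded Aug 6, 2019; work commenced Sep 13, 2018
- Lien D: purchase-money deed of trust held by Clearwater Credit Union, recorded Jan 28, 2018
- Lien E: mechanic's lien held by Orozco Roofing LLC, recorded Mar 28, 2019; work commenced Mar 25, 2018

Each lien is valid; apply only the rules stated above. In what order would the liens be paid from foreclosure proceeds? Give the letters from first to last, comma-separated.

Effective dates after the stated exceptions: C is treated as recorded Sep 13, 2018, the work-commencement date; D was recorded within the 20-day window, so its effective date is the deed date Jan 21, 2018; E's effective date is Mar 25, 2018, when work began.
A is an HOA assessment lien, so it outranks all other liens regardless of date.
Among the remaining liens, by effective date: B (Jan 9, 2017), D (Jan 21, 2018), E (Mar 25, 2018), C (Sep 13, 2018).

A, B, D, E, C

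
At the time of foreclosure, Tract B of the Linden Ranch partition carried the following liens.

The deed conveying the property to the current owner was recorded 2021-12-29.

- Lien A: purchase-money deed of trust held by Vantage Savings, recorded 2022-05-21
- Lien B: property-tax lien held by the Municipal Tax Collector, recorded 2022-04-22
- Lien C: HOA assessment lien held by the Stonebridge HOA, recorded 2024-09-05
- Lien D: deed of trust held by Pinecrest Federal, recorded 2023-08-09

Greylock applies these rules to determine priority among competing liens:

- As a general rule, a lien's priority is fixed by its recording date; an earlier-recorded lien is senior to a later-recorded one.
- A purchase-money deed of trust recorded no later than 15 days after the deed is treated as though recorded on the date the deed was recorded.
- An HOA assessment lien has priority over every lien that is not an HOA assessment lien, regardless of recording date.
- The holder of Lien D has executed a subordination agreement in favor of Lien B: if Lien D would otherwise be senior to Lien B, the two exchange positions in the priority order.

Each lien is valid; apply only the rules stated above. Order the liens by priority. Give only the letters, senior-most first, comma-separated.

C, B, A, D

Effective dates after the stated exceptions: A missed the 15-day window (143 days after the deed), so its recording date stands.
C is an HOA assessment lien and takes priority over every other lien.
The other liens, earliest effective date first: B (2022-04-22), A (2022-05-21), D (2023-08-09).
D is already junior to B, so the subordination agreement changes nothing.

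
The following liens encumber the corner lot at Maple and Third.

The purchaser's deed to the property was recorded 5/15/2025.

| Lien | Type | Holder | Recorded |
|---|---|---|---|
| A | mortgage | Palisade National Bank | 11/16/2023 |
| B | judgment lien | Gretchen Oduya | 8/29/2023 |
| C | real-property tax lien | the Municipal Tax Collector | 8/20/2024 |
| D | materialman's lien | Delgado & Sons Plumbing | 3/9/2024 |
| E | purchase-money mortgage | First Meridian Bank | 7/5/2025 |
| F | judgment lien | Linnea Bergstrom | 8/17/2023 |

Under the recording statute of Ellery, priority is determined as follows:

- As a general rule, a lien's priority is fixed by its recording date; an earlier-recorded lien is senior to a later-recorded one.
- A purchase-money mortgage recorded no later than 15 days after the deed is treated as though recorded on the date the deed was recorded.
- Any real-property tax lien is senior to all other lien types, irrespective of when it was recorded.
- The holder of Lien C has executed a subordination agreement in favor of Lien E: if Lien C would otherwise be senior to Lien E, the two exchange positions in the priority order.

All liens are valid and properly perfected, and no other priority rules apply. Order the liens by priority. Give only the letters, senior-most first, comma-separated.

E, F, B, A, D, C

Effective dates: E was recorded 51 days after the deed, outside the 15-day window, so it keeps its recording date.
C, as a real-property tax lien, has superpriority and ranks first.
Remaining liens by effective date: F (8/17/2023), B (8/29/2023), A (11/16/2023), D (3/9/2024), E (7/5/2025).
C is senior to E before the subordination, so the two trade places.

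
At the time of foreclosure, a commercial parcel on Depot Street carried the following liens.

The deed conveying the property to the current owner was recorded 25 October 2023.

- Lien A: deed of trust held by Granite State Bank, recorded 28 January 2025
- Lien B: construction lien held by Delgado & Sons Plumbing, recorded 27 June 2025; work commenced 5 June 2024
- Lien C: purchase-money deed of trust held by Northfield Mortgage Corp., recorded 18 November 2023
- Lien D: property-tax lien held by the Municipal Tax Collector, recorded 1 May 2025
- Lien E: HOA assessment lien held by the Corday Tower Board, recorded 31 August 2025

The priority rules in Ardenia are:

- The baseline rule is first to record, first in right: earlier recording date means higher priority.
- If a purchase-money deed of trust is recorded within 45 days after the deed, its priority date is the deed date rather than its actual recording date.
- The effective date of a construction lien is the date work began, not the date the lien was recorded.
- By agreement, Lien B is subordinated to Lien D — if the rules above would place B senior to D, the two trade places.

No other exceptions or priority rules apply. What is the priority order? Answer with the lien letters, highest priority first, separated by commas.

C, D, A, B, E

First, effective dates: B relates back to 5 June 2024 (work commenced); C was recorded within the 45-day window, so its effective date is the deed date 25 October 2023.
By effective date: C (25 October 2023), B (5 June 2024), A (28 January 2025), D (1 May 2025), E (31 August 2025).
B is senior to D before the subordination, so the two trade places.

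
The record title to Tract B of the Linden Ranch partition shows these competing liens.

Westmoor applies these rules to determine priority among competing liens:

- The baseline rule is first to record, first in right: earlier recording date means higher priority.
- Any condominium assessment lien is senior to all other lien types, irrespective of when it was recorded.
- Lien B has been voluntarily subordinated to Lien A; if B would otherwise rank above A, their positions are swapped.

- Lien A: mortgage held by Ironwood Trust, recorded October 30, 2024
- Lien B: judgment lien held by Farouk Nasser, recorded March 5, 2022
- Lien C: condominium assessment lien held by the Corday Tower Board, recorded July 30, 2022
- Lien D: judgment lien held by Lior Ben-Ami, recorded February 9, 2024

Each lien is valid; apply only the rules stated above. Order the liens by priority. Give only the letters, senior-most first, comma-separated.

C, A, D, B

C is a condominium assessment lien, so it outranks all other liens regardless of date.
Among the remaining liens, by effective date: B (March 5, 2022), D (February 9, 2024), A (October 30, 2024).
The subordination applies — B was senior to A — so B and A swap.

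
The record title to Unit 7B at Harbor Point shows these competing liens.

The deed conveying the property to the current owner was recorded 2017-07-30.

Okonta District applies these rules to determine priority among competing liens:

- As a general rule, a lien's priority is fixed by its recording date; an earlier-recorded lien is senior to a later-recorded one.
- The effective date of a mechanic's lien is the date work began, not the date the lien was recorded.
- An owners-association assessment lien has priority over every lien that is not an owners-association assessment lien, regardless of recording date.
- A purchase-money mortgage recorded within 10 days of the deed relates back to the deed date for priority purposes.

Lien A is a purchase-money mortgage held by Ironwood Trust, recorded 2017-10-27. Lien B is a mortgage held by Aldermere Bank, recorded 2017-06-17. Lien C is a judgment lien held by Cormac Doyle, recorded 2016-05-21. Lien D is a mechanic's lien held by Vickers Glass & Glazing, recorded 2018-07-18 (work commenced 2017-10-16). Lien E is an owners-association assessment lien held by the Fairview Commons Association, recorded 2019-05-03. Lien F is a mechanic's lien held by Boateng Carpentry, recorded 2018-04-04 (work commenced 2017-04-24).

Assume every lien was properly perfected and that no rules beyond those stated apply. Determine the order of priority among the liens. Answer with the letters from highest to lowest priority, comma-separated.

E, C, F, B, D, A

Effective dates after the stated exceptions: A missed the 10-day window (89 days after the deed), so its recording date stands; D's effective date is 2017-10-16, when work began; F's effective date is 2017-04-24, when work began.
As an owners-association assessment lien, E is senior to every other lien.
Among the remaining liens, by effective date: C (2016-05-21), F (2017-04-24), B (2017-06-17), D (2017-10-16), A (2017-10-27).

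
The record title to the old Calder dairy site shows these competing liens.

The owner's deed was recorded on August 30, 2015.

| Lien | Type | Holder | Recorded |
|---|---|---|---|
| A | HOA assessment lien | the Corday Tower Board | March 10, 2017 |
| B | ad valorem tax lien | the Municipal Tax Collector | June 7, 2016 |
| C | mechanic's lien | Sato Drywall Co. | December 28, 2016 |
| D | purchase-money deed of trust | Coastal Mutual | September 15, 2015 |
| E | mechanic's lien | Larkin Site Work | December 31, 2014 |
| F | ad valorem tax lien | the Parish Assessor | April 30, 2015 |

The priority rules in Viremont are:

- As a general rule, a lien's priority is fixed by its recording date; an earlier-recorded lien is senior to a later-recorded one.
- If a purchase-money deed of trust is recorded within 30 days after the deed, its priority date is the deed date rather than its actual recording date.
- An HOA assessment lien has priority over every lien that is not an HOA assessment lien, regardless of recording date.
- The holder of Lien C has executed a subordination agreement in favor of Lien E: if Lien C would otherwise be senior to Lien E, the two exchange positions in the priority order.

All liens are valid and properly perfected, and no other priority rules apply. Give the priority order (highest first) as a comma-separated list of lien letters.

First, effective dates: D relates back to the deed date August 30, 2015.
A is an HOA assessment lien, so it outranks all other liens regardless of date.
Among the remaining liens, by effective date: E (December 31, 2014), F (April 30, 2015), D (August 30, 2015), B (June 7, 2016), C (December 28, 2016).
C already ranks below E; the subordination has no effect.

A, E, F, D, B, C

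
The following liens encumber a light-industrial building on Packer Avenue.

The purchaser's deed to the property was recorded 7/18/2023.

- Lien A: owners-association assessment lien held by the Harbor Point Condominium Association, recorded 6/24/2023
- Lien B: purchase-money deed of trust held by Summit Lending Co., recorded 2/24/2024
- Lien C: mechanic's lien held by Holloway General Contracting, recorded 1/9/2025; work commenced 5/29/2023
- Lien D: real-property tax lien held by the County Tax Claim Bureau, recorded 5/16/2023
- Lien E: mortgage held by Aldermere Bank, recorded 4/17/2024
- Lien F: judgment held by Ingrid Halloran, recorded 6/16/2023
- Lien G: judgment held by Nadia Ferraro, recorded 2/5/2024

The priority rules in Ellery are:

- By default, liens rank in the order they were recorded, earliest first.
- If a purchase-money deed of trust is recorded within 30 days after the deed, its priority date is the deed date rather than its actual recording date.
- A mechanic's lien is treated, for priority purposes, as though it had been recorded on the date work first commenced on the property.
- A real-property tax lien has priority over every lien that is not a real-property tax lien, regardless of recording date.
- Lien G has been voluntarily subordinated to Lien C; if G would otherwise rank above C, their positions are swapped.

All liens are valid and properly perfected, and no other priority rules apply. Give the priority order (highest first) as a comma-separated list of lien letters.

Effective dates: B missed the 30-day window (221 days after the deed), so its recording date stands; C's effective date is 5/29/2023, when work began.
As a real-property tax lien, D is senior to every other lien.
Ordering the rest by effective date: C (5/29/2023), F (6/16/2023), A (6/24/2023), G (2/5/2024), B (2/24/2024), E (4/17/2024).
Since G is not senior to C, the subordination leaves the order unchanged.

D, C, F, A, G, B, E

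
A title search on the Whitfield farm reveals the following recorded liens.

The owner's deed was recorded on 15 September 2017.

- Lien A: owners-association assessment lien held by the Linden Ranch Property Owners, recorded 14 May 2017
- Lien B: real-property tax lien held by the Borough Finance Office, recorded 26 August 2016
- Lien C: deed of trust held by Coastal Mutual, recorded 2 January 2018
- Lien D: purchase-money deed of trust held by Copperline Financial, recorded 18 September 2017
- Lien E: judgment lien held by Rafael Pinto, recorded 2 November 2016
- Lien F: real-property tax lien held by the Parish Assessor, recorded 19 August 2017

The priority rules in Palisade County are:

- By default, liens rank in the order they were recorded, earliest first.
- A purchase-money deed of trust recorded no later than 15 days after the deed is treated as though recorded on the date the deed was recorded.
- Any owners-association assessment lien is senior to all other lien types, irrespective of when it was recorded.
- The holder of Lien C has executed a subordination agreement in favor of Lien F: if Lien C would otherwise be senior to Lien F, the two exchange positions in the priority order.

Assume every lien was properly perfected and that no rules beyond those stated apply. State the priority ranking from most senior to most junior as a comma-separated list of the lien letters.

A, B, E, F, D, C

First, effective dates: D was recorded within the 15-day window, so its effective date is the deed date 15 September 2017.
As an owners-association assessment lien, A is senior to every other lien.
Remaining liens by effective date: B (26 August 2016), E (2 November 2016), F (19 August 2017), D (15 September 2017), C (2 January 2018).
Since C is not senior to F, the subordination leaves the order unchanged.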